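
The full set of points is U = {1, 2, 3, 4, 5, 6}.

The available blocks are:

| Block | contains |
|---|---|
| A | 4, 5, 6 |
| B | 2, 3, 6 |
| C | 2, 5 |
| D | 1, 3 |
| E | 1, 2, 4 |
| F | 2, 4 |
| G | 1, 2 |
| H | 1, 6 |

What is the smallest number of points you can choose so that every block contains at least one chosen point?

3

Take T = {1, 2, 4}. Each listed block contains at least one of these, so T is a hitting set of size 3.
No choice of 2 points meets every block, so 3 is the minimum.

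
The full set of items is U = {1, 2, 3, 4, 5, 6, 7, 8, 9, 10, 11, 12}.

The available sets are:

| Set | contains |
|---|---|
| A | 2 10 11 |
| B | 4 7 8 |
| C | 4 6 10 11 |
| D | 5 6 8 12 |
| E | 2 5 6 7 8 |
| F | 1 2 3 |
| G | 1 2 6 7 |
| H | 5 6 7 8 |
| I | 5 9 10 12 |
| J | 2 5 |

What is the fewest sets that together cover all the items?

4

Take {C, F, H, I}. Their union is {1, 2, 3, 4, 5, 6, 7, 8, 9, 10, 11, 12}, which is all 12 items.
Only F contains 3, so F is forced; the remaining 9 items need at least 3 more sets (each remaining set adds at most 4) — so at least 4 sets are needed, and 4 is optimal.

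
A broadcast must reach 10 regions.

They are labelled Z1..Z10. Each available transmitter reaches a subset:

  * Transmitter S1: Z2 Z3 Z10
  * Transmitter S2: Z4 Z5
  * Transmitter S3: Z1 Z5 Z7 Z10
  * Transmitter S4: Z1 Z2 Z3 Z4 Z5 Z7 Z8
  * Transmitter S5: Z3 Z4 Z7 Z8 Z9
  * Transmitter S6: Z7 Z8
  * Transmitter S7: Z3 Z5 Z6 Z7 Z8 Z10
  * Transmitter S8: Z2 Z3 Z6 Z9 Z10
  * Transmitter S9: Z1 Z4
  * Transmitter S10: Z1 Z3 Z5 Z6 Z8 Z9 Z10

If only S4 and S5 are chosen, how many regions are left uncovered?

Union of S4, S5 = {Z1, Z2, Z3, Z4, Z5, Z7, Z8, Z9}.
Not covered: Z6, Z10 — 2 regions.

2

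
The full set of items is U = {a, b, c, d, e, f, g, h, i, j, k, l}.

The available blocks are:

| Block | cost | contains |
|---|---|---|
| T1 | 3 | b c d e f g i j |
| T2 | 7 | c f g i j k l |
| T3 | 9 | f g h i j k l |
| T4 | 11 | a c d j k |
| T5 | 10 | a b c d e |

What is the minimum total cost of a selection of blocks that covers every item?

T3, T5 together cover every item (T3 ∪ T5 = {a, b, c, d, e, f, g, h, i, j, k, l}); total cost 9 + 10 = 19.
The greedy pick T1, T3, T5 costs 22; no covering selection beats 19.

19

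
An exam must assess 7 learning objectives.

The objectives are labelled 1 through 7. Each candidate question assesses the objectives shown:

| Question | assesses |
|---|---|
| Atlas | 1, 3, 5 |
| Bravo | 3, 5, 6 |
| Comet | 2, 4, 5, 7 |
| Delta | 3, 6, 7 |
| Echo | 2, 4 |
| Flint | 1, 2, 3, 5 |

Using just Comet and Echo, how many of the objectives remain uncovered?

3

Union of Comet, Echo = {2, 4, 5, 7}.
Not covered: 1, 3, 6 — 3 objectives.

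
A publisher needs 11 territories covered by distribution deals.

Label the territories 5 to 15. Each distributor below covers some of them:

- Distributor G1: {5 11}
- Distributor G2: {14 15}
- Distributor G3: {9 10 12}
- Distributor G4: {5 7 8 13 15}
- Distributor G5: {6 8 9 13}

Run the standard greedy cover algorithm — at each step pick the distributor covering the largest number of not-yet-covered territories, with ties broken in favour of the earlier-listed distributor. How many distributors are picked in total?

Greedy: pick G4 (covers 5 new) → pick G3 (covers 3 new) → pick G1 (covers 1 new) → pick G2 (covers 1 new) → pick G5 (covers 1 new). Total picks: 5.

5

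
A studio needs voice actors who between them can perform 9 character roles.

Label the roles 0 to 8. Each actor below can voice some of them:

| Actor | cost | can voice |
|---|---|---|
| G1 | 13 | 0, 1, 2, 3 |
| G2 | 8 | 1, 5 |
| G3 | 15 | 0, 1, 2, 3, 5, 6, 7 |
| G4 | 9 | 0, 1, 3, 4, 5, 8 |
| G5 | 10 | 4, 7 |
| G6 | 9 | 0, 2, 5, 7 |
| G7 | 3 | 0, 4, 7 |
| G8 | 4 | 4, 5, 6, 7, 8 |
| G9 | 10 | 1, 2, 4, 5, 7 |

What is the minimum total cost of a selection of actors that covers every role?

G1, G8 together cover every role (G1 ∪ G8 = {0, 1, 2, 3, 4, 5, 6, 7, 8}); total cost 13 + 4 = 17.
The greedy pick G8, G4, G6 costs 22; no covering selection beats 17.

17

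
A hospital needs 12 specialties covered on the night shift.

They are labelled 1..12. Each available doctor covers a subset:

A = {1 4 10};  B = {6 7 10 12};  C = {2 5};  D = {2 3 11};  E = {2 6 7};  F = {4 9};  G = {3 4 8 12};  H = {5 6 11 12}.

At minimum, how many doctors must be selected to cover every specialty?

A and E and F and G and H together: A ∪ E ∪ F ∪ G ∪ H = {1, 2, 3, 4, 5, 6, 7, 8, 9, 10, 11, 12} — every specialty is covered.
No 4 of the 8 doctors cover everything (all 70 combinations miss at least one specialty), so 5 is optimal.

5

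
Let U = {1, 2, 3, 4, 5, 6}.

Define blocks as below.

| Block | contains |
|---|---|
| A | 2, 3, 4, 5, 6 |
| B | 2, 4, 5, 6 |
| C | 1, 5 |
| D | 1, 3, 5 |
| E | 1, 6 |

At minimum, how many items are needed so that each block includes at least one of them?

H = {1, 5} meets every block (each contains at least one member of H), and |H| = 2.
No single item lies in every block, so at least 2 are needed and 2 is optimal.

2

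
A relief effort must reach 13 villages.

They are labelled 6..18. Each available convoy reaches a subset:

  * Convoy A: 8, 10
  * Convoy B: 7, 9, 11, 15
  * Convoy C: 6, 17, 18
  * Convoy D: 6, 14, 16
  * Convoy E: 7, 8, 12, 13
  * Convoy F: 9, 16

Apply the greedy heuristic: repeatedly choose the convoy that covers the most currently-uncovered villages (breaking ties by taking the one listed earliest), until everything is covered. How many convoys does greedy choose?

Greedy: pick B (covers 4 new) → pick C (covers 3 new) → pick E (covers 3 new) → pick D (covers 2 new) → pick A (covers 1 new). Total picks: 5.

5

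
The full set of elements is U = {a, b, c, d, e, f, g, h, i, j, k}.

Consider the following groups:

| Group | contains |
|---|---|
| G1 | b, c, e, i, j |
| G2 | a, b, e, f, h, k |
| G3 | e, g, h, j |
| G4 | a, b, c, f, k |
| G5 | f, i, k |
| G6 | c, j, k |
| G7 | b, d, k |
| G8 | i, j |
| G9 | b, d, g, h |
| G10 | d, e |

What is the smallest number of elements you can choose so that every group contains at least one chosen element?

Take T = {d, f, j}. Each listed group contains at least one of these, so T is a hitting set of size 3.
The groups G4, G8, G10 are pairwise disjoint, so any hitting set needs a separate element for each — at least 3. Hence 3 is optimal.

3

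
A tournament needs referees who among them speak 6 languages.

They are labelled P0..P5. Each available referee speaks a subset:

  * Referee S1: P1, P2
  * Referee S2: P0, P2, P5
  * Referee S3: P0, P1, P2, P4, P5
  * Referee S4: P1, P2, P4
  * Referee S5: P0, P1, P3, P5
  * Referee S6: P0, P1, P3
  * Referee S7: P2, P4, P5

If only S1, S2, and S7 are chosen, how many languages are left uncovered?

1

Union of S1, S2, S7 = {P0, P1, P2, P4, P5}.
Not covered: P3 — 1 language.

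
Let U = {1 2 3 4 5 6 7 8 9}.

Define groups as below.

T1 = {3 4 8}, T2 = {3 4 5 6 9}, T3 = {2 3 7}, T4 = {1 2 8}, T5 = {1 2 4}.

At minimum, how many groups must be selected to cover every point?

3

Take {T2, T3, T4}. Their union is {1, 2, 3, 4, 5, 6, 7, 8, 9}, which is all 9 points.
Only T2 contains 5, so T2 is forced; the remaining 4 points need at least 2 more groups (each remaining group adds at most 3) — so at least 3 groups are needed, and 3 is optimal.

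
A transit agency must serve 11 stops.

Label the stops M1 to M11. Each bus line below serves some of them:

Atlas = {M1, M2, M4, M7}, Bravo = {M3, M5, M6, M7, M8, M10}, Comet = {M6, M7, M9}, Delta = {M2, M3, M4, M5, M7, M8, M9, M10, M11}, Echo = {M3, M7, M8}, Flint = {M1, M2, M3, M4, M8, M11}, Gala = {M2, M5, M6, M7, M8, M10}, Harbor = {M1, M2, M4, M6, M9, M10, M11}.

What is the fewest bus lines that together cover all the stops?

Take {Bravo, Harbor}. Their union is {M1, M2, M3, M4, M5, M6, M7, M8, M9, M10, M11}, which is all 11 stops.
No single bus line has all 11 stops (the largest, Delta, has 9), so 2 is optimal.

2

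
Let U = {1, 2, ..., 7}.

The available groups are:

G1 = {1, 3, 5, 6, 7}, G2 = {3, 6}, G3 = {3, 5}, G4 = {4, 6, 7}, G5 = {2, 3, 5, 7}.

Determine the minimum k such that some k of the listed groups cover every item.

3

G1 and G4 and G5 together: G1 ∪ G4 ∪ G5 = {1, 2, 3, 4, 5, 6, 7} — every item is covered.
Only G1 contains 1, so G1 is forced; the remaining 2 items need at least 2 more groups (each remaining group adds at most 1) — so at least 3 groups are needed, and 3 is optimal.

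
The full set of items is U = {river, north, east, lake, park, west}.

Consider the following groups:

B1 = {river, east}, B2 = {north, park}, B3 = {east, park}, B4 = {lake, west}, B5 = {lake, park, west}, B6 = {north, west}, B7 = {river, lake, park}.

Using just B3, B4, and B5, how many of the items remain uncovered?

Union of B3, B4, B5 = {east, lake, park, west}.
Not covered: river, north — 2 items.

2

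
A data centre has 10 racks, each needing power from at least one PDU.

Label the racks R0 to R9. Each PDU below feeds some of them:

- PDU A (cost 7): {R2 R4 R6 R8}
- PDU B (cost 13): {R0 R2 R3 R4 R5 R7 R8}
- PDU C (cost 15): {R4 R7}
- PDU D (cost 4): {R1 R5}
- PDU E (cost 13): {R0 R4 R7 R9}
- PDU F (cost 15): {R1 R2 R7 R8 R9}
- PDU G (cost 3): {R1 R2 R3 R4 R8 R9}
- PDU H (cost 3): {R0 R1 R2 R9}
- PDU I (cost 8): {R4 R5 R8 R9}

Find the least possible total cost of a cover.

A, B, G together cover every rack (A ∪ B ∪ G = {R0, R1, R2, R3, R4, R5, R6, R7, R8, R9}); total cost 7 + 13 + 3 = 23.
The greedy pick G, H, D, A, B costs 30; no covering selection beats 23.

23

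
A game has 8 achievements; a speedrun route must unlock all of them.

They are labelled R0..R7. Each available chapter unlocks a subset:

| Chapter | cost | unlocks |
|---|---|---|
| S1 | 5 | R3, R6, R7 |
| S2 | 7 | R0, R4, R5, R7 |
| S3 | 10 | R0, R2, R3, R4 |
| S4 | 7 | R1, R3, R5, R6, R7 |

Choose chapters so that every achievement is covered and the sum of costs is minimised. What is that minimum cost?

17

S3, S4 together cover every achievement (S3 ∪ S4 = {R0, R1, R2, R3, R4, R5, R6, R7}); total cost 10 + 7 = 17.
No covering selection has total cost below 17.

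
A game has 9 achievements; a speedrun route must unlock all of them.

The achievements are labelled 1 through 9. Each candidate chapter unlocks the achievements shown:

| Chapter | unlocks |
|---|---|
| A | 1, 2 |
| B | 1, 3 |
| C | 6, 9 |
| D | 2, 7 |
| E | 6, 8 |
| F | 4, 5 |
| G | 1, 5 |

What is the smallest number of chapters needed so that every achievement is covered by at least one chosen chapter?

5

Take {B, C, D, E, F}. Their union is {1, 2, 3, 4, 5, 6, 7, 8, 9}, which is all 9 achievements.
Each chapter has at most 2 achievements, and 4·2 = 8 < 9 — so at least 5 chapters are needed, and 5 is optimal.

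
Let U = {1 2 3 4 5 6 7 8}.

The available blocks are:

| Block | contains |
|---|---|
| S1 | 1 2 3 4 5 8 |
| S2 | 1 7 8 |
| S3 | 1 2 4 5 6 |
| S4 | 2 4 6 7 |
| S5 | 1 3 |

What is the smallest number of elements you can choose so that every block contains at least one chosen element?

2

Take H = {1, 7}. Each listed block contains at least one of these, so H is a hitting set of size 2.
The blocks S4, S5 are pairwise disjoint, so any hitting set needs a separate element for each — at least 2. Hence 2 is optimal.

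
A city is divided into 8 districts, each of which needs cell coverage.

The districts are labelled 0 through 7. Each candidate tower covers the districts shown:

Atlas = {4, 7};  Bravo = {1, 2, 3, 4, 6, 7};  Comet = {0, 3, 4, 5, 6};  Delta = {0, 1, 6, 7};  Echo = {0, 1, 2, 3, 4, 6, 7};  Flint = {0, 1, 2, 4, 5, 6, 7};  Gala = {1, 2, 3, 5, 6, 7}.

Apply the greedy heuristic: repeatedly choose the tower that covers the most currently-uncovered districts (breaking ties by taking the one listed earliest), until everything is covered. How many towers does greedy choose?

2

Greedy: pick Echo (covers 7 new) → pick Comet (covers 1 new). Total picks: 2.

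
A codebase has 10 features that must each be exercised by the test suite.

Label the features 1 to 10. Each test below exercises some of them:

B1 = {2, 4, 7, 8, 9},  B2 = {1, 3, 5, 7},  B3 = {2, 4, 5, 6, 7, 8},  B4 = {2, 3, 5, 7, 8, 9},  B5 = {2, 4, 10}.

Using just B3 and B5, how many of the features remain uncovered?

Union of B3, B5 = {2, 4, 5, 6, 7, 8, 10}.
Not covered: 1, 3, 9 — 3 features.

3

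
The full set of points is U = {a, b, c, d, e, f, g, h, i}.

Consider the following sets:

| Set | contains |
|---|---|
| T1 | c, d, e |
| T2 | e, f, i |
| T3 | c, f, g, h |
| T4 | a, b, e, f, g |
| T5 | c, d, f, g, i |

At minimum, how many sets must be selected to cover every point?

3

Take {T3, T4, T5}. Their union is {a, b, c, d, e, f, g, h, i}, which is all 9 points.
Only T4 contains a, so T4 is forced; the remaining 4 points need at least 2 more sets (each remaining set adds at most 3) — so at least 3 sets are needed, and 3 is optimal.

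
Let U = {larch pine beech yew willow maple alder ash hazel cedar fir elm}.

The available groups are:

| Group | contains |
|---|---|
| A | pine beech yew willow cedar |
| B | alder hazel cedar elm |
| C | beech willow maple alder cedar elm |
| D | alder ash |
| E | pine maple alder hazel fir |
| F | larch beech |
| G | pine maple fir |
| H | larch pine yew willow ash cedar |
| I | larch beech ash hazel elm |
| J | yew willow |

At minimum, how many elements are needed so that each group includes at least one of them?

4

T = {beech, yew, maple, alder} meets every group (each contains at least one member of T), and |T| = 4.
The groups D, F, G, J are pairwise disjoint, so any hitting set needs a separate element for each — at least 4. Hence 4 is optimal.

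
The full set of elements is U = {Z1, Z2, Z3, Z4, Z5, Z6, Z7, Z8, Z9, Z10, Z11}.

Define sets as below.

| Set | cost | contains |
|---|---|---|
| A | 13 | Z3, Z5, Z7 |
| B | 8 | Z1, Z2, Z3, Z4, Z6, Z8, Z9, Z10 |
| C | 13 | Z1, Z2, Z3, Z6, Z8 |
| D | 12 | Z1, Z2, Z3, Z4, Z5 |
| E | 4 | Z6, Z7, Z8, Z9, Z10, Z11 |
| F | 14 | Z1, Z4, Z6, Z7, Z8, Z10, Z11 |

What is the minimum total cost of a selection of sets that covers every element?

16

D, E together cover every element (D ∪ E = {Z1, Z2, Z3, Z4, Z5, Z6, Z7, Z8, Z9, Z10, Z11}); total cost 12 + 4 = 16.
The greedy pick E, B, D costs 24; no covering selection beats 16.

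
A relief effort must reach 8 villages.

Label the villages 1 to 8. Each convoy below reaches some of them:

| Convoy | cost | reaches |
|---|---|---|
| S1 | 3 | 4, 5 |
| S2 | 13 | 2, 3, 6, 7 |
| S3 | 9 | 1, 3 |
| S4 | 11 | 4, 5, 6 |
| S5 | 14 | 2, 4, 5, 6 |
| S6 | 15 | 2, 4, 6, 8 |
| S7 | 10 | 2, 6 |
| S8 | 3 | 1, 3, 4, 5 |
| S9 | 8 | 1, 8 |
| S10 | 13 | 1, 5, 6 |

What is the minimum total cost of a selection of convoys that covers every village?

S2, S8, S9 together cover every village (S2 ∪ S8 ∪ S9 = {1, 2, 3, 4, 5, 6, 7, 8}); total cost 13 + 3 + 8 = 24.
No covering selection has total cost below 24.

24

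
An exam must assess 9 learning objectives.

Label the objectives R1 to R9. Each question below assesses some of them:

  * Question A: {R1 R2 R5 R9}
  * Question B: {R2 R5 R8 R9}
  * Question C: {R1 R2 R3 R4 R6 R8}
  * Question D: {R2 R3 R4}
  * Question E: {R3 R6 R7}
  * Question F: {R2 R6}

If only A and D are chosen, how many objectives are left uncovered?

Union of A, D = {R1, R2, R3, R4, R5, R9}.
Not covered: R6, R7, R8 — 3 objectives.

3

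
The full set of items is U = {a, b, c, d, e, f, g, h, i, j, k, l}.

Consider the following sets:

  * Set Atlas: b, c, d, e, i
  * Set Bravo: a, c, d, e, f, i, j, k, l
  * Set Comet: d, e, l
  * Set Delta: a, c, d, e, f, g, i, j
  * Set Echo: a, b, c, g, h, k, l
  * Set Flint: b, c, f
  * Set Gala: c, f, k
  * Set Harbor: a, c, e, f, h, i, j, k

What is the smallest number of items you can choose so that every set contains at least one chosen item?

Take T = {c, l}. Each listed set contains at least one of these, so T is a hitting set of size 2.
The sets Comet, Flint are pairwise disjoint, so any hitting set needs a separate item for each — at least 2. Hence 2 is optimal.

2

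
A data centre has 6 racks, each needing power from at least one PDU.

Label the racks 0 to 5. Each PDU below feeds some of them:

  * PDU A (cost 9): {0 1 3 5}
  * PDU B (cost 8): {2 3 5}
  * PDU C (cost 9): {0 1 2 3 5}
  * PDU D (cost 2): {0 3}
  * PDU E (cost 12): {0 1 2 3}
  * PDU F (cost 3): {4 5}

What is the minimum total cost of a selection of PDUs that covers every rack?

12

C, F together cover every rack (C ∪ F = {0, 1, 2, 3, 4, 5}); total cost 9 + 3 = 12.
The greedy pick D, F, C costs 14; no covering selection beats 12.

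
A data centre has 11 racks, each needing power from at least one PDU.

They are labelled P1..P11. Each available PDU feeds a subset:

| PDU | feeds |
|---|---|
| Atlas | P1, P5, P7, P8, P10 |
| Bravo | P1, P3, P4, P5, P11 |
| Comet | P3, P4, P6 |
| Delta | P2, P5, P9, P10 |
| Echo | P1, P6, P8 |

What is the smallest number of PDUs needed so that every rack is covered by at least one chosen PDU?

Atlas and Bravo and Delta and Echo together: Atlas ∪ Bravo ∪ Delta ∪ Echo = {P1, P2, P3, P4, P5, P6, P7, P8, P9, P10, P11} — every rack is covered.
No 3 of the 5 PDUs cover everything (all 10 combinations miss at least one rack), so 4 is optimal.

4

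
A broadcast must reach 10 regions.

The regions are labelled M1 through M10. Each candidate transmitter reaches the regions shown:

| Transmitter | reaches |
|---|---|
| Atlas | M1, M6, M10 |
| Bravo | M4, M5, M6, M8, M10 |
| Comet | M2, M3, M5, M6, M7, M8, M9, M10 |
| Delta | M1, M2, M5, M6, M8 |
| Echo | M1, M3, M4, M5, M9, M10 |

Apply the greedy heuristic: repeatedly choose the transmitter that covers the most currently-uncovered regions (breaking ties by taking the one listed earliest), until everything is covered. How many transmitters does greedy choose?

Greedy: pick Comet (covers 8 new) → pick Echo (covers 2 new). Total picks: 2.

2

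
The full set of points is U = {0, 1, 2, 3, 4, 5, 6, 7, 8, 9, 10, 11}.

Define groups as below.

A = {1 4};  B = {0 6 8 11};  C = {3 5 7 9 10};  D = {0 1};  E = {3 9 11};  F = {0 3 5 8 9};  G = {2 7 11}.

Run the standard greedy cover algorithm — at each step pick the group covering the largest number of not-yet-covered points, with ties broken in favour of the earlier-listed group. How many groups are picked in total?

Greedy: pick C (covers 5 new) → pick B (covers 4 new) → pick A (covers 2 new) → pick G (covers 1 new). Total picks: 4.

4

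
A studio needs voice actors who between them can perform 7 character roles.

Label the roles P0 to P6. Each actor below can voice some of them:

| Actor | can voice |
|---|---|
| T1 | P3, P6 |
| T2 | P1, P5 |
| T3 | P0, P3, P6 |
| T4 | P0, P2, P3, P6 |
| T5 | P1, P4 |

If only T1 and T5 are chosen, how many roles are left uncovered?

3

Union of T1, T5 = {P1, P3, P4, P6}.
Not covered: P0, P2, P5 — 3 roles.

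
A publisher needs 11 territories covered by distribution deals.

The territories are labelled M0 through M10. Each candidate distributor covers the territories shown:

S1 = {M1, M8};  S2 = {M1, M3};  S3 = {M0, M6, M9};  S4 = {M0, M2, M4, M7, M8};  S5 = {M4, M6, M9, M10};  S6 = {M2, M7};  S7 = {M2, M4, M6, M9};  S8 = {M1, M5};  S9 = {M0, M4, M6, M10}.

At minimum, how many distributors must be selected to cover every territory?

4

S2 and S4 and S5 and S8 together: S2 ∪ S4 ∪ S5 ∪ S8 = {M0, M1, M2, M3, M4, M5, M6, M7, M8, M9, M10} — every territory is covered.
No 3 of the 9 distributors cover everything (all 84 combinations miss at least one territory), so 4 is optimal.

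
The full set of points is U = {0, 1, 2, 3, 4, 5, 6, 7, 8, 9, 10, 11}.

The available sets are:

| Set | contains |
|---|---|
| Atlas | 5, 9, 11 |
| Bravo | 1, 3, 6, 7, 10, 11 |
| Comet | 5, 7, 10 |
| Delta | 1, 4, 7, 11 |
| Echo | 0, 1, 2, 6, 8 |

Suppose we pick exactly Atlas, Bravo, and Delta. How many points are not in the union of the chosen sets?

3

Union of Atlas, Bravo, Delta = {1, 3, 4, 5, 6, 7, 9, 10, 11}.
Not covered: 0, 2, 8 — 3 points.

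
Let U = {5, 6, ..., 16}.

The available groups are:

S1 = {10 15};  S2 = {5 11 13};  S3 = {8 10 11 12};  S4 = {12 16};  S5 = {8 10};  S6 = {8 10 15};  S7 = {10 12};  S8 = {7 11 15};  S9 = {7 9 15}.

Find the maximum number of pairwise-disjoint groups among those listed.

S2, S4, S5, S9 are pairwise disjoint (S2={5,11,13}; S4={12,16}; S5={8,10}; S9={7,9,15}).
Every remaining group overlaps one of these, and no 5 of the listed groups are pairwise disjoint, so 4 is the maximum.

4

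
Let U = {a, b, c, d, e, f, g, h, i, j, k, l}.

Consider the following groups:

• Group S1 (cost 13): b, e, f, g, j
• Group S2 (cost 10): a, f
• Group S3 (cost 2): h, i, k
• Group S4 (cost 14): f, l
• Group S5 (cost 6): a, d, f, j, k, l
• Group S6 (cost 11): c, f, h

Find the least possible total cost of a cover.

S1, S3, S5, S6 together cover every point (S1 ∪ S3 ∪ S5 ∪ S6 = {a, b, c, d, e, f, g, h, i, j, k, l}); total cost 13 + 2 + 6 + 11 = 32.
No covering selection has total cost below 32.

32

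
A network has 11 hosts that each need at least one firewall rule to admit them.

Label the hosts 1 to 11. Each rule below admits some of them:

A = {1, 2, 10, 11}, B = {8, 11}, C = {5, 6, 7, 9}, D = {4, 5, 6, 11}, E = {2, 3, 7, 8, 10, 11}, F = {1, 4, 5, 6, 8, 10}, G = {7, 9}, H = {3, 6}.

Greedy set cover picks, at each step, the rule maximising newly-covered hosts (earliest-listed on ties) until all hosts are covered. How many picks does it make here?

3

Greedy: pick E (covers 6 new) → pick F (covers 4 new) → pick C (covers 1 new). Total picks: 3.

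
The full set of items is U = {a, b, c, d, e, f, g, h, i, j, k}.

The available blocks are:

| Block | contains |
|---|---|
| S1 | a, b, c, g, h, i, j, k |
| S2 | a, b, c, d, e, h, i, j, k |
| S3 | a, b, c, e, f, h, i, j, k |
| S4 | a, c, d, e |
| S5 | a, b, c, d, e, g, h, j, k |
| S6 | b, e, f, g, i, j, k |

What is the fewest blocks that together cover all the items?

Take {S3, S5}. Their union is {a, b, c, d, e, f, g, h, i, j, k}, which is all 11 items.
No single block has all 11 items (the largest, S2, has 9), so 2 is optimal.

2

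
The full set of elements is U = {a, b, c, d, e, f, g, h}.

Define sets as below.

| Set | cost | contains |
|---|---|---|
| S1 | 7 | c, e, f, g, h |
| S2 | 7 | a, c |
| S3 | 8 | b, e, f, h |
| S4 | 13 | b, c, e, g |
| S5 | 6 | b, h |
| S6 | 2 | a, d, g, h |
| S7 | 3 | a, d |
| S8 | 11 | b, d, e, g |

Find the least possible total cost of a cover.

S1, S5, S6 together cover every element (S1 ∪ S5 ∪ S6 = {a, b, c, d, e, f, g, h}); total cost 7 + 6 + 2 = 15.
No covering selection has total cost below 15.

15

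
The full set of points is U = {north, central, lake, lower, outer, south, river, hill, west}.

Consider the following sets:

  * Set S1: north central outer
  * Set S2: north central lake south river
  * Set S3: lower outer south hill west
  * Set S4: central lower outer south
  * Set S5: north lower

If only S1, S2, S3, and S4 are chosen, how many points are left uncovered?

0

Union of S1, S2, S3, S4 = {north, central, lake, lower, outer, south, river, hill, west} — that's every point, so 0 are uncovered.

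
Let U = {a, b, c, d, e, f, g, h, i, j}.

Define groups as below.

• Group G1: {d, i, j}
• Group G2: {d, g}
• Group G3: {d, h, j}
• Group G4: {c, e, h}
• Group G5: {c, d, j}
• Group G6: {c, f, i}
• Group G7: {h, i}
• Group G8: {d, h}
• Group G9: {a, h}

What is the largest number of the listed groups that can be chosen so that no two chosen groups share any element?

3

G2, G6, G9 are pairwise disjoint (G2={d,g}; G6={c,f,i}; G9={a,h}).
Every remaining group overlaps one of these, and no 4 of the listed groups are pairwise disjoint, so 3 is the maximum.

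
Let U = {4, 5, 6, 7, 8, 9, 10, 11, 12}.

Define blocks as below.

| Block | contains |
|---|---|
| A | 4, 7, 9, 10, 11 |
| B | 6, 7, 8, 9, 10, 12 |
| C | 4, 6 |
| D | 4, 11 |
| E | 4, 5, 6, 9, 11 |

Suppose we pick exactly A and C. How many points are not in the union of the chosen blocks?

3

Union of A, C = {4, 6, 7, 9, 10, 11}.
Not covered: 5, 8, 12 — 3 points.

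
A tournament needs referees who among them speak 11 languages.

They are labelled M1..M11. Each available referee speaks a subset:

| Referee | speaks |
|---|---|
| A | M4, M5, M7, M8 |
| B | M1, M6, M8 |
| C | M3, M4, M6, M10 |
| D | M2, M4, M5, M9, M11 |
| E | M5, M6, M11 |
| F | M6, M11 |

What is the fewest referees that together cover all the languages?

Take {A, B, C, D}. Their union is {M1, M2, M3, M4, M5, M6, M7, M8, M9, M10, M11}, which is all 11 languages.
Only A contains M7, so A is forced; the remaining 7 languages need at least 3 more referees (each remaining referee adds at most 3) — so at least 4 referees are needed, and 4 is optimal.

4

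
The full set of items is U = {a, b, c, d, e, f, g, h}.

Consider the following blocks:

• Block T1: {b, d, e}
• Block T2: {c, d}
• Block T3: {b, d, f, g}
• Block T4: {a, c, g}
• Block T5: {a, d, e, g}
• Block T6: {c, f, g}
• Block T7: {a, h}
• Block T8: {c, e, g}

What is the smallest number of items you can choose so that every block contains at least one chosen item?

T = {d, g, h} meets every block (each contains at least one member of T), and |T| = 3.
The blocks T1, T6, T7 are pairwise disjoint, so any hitting set needs a separate item for each — at least 3. Hence 3 is optimal.

3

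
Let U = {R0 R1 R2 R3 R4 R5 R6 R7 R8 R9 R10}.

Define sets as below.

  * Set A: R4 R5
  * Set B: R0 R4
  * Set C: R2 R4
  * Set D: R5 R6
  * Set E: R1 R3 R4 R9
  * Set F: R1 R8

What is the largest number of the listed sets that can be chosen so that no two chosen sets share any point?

3

B, D, F are pairwise disjoint (B={R0,R4}; D={R5,R6}; F={R1,R8}).
Every remaining set overlaps one of these, and no 4 of the listed sets are pairwise disjoint, so 3 is the maximum.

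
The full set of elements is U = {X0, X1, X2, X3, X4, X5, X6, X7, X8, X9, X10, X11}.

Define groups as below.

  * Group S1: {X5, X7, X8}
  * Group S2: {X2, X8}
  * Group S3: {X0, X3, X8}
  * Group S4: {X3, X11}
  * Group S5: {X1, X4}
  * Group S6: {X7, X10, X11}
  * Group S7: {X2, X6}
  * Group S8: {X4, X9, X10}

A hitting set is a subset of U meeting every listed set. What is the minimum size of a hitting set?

H = {X4, X6, X8, X11} meets every group (each contains at least one member of H), and |H| = 4.
The groups S1, S4, S7, S8 are pairwise disjoint, so any hitting set needs a separate element for each — at least 4. Hence 4 is optimal.

4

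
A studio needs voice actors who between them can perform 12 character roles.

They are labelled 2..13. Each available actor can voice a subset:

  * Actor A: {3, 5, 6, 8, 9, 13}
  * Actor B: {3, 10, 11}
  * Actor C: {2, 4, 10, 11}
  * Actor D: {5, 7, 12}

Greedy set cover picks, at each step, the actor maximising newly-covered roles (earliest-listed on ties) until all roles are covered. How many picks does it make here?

Greedy: pick A (covers 6 new) → pick C (covers 4 new) → pick D (covers 2 new). Total picks: 3.

3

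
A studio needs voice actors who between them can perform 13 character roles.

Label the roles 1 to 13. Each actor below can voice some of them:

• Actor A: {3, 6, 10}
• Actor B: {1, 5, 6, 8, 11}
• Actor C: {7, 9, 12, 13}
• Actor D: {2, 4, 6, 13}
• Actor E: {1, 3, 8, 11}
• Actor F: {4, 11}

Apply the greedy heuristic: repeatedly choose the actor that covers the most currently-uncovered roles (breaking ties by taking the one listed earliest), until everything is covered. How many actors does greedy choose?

Greedy: pick B (covers 5 new) → pick C (covers 4 new) → pick A (covers 2 new) → pick D (covers 2 new). Total picks: 4.

4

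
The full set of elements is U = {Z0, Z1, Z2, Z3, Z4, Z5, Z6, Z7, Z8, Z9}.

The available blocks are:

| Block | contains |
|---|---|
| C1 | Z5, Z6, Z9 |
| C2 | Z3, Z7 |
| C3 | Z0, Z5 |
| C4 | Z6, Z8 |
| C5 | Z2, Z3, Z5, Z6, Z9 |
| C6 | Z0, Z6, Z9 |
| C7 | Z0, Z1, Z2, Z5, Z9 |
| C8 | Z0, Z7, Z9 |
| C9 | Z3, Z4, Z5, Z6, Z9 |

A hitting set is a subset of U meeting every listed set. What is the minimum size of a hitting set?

3

The 3 elements {Z0, Z6, Z7} hit every block.
The blocks C2, C4, C7 are pairwise disjoint, so any hitting set needs a separate element for each — at least 3. Hence 3 is optimal.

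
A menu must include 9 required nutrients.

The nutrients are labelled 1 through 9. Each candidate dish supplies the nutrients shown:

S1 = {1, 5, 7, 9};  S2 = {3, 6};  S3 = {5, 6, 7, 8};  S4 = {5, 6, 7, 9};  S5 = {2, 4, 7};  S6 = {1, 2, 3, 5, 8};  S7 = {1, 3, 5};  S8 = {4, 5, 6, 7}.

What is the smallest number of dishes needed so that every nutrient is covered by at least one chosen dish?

S4 and S5 and S6 together: S4 ∪ S5 ∪ S6 = {1, 2, 3, 4, 5, 6, 7, 8, 9} — every nutrient is covered.
No 2 of the 8 dishes cover everything (all 28 combinations miss at least one nutrient), so 3 is optimal.

3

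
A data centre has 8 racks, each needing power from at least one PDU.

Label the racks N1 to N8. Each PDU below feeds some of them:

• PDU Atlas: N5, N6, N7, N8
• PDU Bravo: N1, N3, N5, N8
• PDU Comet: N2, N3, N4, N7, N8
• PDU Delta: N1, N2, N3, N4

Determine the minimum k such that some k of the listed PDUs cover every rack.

Atlas and Delta together: Atlas ∪ Delta = {N1, N2, N3, N4, N5, N6, N7, N8} — every rack is covered.
No single PDU has all 8 racks (the largest, Comet, has 5), so 2 is optimal.

2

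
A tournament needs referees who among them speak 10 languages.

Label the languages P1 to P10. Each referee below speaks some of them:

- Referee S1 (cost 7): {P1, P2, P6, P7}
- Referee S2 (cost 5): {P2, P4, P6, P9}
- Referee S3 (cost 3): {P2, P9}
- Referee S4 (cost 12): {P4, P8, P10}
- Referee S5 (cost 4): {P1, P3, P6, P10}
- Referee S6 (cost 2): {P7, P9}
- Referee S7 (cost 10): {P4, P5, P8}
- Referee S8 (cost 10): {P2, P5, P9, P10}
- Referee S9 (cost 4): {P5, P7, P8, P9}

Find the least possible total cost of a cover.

S2, S5, S9 together cover every language (S2 ∪ S5 ∪ S9 = {P1, P2, P3, P4, P5, P6, P7, P8, P9, P10}); total cost 5 + 4 + 4 = 13.
The greedy pick S5, S6, S9, S2 costs 15; no covering selection beats 13.

13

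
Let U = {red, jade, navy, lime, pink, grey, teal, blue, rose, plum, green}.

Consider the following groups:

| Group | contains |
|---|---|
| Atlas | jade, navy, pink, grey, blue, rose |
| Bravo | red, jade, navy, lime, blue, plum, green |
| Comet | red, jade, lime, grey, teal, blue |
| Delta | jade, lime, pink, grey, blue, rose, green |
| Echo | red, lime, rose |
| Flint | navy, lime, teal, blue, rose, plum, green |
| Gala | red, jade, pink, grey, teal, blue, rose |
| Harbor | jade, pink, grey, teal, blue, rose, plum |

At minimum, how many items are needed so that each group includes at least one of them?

2

The 2 items {red, blue} hit every group.
No single item lies in every group, so at least 2 are needed and 2 is optimal.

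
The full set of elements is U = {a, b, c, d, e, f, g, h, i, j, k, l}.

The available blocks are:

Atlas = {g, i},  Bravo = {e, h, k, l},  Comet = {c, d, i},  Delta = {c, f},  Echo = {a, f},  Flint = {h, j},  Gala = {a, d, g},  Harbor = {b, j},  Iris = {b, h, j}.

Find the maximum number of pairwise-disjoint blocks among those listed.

Bravo, Delta, Gala, Harbor are pairwise disjoint (Bravo={e,h,k,l}; Delta={c,f}; Gala={a,d,g}; Harbor={b,j}).
Every remaining block overlaps one of these, and no 5 of the listed blocks are pairwise disjoint, so 4 is the maximum.

4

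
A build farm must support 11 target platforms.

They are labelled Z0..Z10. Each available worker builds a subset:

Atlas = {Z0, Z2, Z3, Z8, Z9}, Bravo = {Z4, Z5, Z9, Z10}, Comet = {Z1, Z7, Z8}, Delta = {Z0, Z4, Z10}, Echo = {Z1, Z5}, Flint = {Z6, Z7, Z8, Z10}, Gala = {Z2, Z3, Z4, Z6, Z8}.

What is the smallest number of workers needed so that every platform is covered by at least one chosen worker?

Atlas and Echo and Flint and Gala together: Atlas ∪ Echo ∪ Flint ∪ Gala = {Z0, Z1, Z2, Z3, Z4, Z5, Z6, Z7, Z8, Z9, Z10} — every platform is covered.
No 3 of the 7 workers cover everything (all 35 combinations miss at least one platform), so 4 is optimal.

4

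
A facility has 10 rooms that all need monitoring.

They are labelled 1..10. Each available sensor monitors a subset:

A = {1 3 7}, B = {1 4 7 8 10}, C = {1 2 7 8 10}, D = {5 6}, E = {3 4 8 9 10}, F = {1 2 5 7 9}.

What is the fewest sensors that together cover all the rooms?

Take {D, E, F}. Their union is {1, 2, 3, 4, 5, 6, 7, 8, 9, 10}, which is all 10 rooms.
Only D contains 6, so D is forced; the remaining 8 rooms need at least 2 more sensors (each remaining sensor adds at most 5) — so at least 3 sensors are needed, and 3 is optimal.

3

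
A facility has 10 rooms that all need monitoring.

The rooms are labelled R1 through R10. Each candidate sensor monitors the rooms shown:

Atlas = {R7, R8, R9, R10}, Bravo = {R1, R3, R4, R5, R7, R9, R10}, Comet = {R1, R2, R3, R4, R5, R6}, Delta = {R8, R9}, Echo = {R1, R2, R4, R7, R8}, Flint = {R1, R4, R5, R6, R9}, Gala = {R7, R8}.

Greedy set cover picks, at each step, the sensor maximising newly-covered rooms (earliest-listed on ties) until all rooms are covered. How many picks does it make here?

Greedy: pick Bravo (covers 7 new) → pick Comet (covers 2 new) → pick Atlas (covers 1 new). Total picks: 3.
(The true minimum cover uses only 2 sensors, so greedy is not optimal here.)

3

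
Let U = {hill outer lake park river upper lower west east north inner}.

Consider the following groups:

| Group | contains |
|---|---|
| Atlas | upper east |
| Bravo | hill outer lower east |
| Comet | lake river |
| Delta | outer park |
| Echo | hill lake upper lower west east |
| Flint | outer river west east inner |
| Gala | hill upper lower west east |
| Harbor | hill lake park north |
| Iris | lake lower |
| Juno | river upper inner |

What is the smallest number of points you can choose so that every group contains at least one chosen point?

Take H = {outer, lake, upper}. Each listed group contains at least one of these, so H is a hitting set of size 3.
The groups Comet, Delta, Gala are pairwise disjoint, so any hitting set needs a separate point for each — at least 3. Hence 3 is optimal.

3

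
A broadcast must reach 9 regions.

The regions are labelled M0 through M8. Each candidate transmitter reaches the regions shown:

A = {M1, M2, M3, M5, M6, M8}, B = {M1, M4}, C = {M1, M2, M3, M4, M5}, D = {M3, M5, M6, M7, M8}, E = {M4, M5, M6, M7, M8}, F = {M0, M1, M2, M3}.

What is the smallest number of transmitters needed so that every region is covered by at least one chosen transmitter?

Take {E, F}. Their union is {M0, M1, M2, M3, M4, M5, M6, M7, M8}, which is all 9 regions.
No single transmitter has all 9 regions (the largest, A, has 6), so 2 is optimal.

2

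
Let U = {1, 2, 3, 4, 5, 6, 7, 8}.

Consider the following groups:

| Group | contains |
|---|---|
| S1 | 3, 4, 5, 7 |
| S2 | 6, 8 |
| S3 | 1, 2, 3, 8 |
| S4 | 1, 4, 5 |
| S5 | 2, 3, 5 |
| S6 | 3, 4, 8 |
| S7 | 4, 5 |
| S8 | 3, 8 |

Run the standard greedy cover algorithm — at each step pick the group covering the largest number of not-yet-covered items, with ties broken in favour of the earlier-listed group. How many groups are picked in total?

3

Greedy: pick S1 (covers 4 new) → pick S3 (covers 3 new) → pick S2 (covers 1 new). Total picks: 3.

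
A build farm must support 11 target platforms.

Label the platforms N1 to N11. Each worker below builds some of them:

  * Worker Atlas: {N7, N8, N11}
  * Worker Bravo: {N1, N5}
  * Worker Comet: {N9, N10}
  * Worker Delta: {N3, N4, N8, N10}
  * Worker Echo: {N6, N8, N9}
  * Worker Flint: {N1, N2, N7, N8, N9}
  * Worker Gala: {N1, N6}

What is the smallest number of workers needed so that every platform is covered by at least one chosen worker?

5

Atlas and Bravo and Delta and Flint and Gala together: Atlas ∪ Bravo ∪ Delta ∪ Flint ∪ Gala = {N1, N2, N3, N4, N5, N6, N7, N8, N9, N10, N11} — every platform is covered.
No 4 of the 7 workers cover everything (all 35 combinations miss at least one platform), so 5 is optimal.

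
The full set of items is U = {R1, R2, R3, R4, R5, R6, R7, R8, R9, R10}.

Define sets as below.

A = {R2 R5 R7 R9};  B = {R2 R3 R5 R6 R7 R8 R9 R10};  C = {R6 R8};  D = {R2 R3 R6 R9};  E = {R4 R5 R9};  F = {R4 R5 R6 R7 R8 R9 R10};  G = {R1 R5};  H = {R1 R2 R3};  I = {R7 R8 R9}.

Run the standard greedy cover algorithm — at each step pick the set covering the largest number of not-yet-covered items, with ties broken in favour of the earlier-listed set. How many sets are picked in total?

3

Greedy: pick B (covers 8 new) → pick E (covers 1 new) → pick G (covers 1 new). Total picks: 3.
(The true minimum cover uses only 2 sets, so greedy is not optimal here.)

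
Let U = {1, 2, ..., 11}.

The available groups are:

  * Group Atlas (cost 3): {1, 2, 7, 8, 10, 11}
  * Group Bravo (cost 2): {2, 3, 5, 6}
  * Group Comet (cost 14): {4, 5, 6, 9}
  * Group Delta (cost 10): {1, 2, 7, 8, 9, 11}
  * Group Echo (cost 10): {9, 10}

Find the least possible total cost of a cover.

19

Atlas, Bravo, Comet together cover every item (Atlas ∪ Bravo ∪ Comet = {1, 2, 3, 4, 5, 6, 7, 8, 9, 10, 11}); total cost 3 + 2 + 14 = 19.
No covering selection has total cost below 19.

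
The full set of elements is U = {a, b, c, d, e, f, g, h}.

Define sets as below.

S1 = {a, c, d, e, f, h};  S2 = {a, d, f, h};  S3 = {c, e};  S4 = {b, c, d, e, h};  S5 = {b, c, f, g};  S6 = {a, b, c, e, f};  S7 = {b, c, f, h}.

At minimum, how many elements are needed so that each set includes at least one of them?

Take T = {a, c}. Each listed set contains at least one of these, so T is a hitting set of size 2.
The sets S2, S3 are pairwise disjoint, so any hitting set needs a separate element for each — at least 2. Hence 2 is optimal.

2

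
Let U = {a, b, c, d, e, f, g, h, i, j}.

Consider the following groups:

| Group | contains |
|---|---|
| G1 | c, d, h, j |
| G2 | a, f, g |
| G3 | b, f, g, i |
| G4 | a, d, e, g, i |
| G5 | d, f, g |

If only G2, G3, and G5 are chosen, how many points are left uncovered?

4

Union of G2, G3, G5 = {a, b, d, f, g, i}.
Not covered: c, e, h, j — 4 points.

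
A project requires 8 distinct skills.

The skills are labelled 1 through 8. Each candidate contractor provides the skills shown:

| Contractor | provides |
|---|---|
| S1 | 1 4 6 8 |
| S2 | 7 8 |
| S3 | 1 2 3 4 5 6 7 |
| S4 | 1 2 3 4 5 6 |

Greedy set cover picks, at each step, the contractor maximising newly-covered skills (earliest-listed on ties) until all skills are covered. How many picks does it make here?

Greedy: pick S3 (covers 7 new) → pick S1 (covers 1 new). Total picks: 2.

2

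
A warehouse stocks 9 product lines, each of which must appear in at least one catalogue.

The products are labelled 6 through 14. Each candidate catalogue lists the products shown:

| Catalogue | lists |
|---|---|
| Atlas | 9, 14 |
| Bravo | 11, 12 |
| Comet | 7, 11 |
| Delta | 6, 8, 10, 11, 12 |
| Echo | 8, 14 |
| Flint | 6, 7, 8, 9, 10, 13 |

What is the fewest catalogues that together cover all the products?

Take {Atlas, Delta, Flint}. Their union is {6, 7, 8, 9, 10, 11, 12, 13, 14}, which is all 9 products.
Only Flint contains 13, so Flint is forced; the remaining 3 products need at least 2 more catalogues (each remaining catalogue adds at most 2) — so at least 3 catalogues are needed, and 3 is optimal.

3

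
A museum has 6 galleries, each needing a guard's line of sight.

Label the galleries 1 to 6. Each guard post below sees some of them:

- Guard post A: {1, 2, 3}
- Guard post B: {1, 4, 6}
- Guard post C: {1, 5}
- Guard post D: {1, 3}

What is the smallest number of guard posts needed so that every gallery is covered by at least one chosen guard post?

3

Take {A, B, C}. Their union is {1, 2, 3, 4, 5, 6}, which is all 6 galleries.
Only A contains 2, so A is forced; the remaining 3 galleries need at least 2 more guard posts (each remaining guard post adds at most 2) — so at least 3 guard posts are needed, and 3 is optimal.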